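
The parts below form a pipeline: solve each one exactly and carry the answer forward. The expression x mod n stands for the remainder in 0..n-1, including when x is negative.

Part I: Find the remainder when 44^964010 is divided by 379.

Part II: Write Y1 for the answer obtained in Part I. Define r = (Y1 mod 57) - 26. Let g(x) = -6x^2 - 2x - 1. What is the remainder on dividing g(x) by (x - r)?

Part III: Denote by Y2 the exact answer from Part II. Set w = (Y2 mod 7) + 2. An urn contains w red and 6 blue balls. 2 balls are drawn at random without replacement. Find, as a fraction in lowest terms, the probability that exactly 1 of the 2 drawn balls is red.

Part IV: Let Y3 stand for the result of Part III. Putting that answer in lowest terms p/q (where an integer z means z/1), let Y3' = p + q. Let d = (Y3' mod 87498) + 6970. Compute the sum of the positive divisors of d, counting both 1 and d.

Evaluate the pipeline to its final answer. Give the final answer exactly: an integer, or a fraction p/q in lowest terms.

Part I: squarings mod 379: 44^1=44, 44^2=41, 44^4=165, 44^8=316, 44^16=179, 44^32=205, 44^64=335, 44^128=41, 44^256=165, 44^512=316, 44^1024=179, 44^2048=205, 44^4096=335, 44^8192=41, 44^16384=165, 44^32768=316, 44^65536=179, 44^131072=205, 44^262144=335, 44^524288=41; 44^964010 = 44^2 * 44^8 * 44^32 * 44^128 * 44^256 * 44^1024 * 44^4096 * 44^8192 * 44^32768 * 44^131072 * 44^262144 * 44^524288 = 36 (mod 379); answer 36
Part II: Y1 = 36; r = 10; remainder = value at the root: -6*(10)^2 - 2*(10)^1 - 1 = (-600) + (-20) + (-1) = -621; answer -621
Part III: Y2 = -621; w = 4; total draws C(10,2) = 45; favorable C(4,1)*C(6,1) = 24; P = 8/15; answer 8/15
Part IV: Y3 = 8/15; threaded value p + q = 23; d = 6993; 6993 = 3^3 * 7 * 37; sigma = (1 + 3 + 9 + 27) * (1 + 7) * (1 + 37) = 40 * 8 * 38 = 12160; answer 12160

12160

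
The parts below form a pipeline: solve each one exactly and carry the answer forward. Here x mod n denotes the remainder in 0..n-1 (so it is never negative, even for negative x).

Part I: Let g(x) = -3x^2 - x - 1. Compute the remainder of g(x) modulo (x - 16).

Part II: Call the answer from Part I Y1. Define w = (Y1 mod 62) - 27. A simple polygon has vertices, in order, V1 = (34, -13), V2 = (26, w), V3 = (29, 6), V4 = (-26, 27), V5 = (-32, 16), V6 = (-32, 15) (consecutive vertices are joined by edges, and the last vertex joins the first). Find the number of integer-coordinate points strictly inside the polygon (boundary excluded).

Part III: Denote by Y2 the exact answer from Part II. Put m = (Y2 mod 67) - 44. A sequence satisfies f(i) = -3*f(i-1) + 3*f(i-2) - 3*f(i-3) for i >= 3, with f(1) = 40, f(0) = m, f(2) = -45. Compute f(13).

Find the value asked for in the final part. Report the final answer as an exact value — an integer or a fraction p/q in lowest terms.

287971848

Part I: remainder = value at the root: -3*(16)^2 - 1*(16)^1 - 1 = (-768) + (-16) + (-1) = -785; answer -785
Part II: Y1 = -785; w = -6; cross terms: (34*-6 - 26*-13)=134, (26*6 - 29*-6)=330, (29*27 - -26*6)=939, (-26*16 - -32*27)=448, (-32*15 - -32*16)=32, (-32*-13 - 34*15)=-94; twice the area = |1789| = 1789; area = 1789/2; boundary points = 1 + 3 + 1 + 1 + 1 + 2 = 9; strictly interior points = area - boundary/2 + 1 = 891; answer 891
Part III: Y2 = 891; m = -24; f(3) = -3*(-45) + 3*(40) - 3*(-24) = 327; iterating: f(3)=327, f(4)=-1236, f(5)=4824, f(6)=-19161, f(7)=75663, f(8)=-298944, f(9)=1181304, f(10)=-4667733, f(11)=18443943, f(12)=-72878940, f(13)=287971848; answer 287971848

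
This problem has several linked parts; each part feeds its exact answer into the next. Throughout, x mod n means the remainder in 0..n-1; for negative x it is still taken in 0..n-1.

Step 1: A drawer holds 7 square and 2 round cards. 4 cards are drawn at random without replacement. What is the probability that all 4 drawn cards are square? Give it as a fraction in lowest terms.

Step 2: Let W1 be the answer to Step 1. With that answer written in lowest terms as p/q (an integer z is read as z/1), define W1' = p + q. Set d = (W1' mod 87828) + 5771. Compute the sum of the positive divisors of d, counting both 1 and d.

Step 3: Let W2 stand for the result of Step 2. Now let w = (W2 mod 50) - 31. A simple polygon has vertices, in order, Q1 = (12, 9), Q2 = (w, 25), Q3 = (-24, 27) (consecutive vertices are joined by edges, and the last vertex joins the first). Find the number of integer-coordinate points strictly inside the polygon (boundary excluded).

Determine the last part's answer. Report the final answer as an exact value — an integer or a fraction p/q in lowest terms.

288

Step 1: total draws C(9,4) = 126; favorable C(7,4) = 35; P = 5/18; answer 5/18
Step 2: W1 = 5/18; threaded value p + q = 23; d = 5794; 5794 = 2 * 2897; sigma = (1 + 2) * (1 + 2897) = 3 * 2898 = 8694; answer 8694
Step 3: W2 = 8694; w = 13; cross terms: (12*25 - 13*9)=183, (13*27 - -24*25)=951, (-24*9 - 12*27)=-540; twice the area = |594| = 594; area = 297; boundary points = 1 + 1 + 18 = 20; strictly interior points = area - boundary/2 + 1 = 288; answer 288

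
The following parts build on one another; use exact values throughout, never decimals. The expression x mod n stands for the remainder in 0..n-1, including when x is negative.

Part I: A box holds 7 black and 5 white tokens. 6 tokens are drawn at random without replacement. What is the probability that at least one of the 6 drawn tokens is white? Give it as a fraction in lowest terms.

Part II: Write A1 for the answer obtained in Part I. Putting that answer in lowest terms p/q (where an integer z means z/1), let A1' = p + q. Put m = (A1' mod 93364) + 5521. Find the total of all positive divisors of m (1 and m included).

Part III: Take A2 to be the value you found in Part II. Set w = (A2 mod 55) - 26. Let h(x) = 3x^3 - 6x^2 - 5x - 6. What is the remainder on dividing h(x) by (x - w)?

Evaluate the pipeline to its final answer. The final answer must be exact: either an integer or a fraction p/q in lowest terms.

-56660

Part I: total draws C(12,6) = 924; complement C(7,6) = 7; favorable 924 - 7 = 917; P = 131/132; answer 131/132
Part II: A1 = 131/132; threaded value p + q = 263; m = 5784; 5784 = 2^3 * 3 * 241; sigma = (1 + 2 + 4 + 8) * (1 + 3) * (1 + 241) = 15 * 4 * 242 = 14520; answer 14520
Part III: A2 = 14520; w = -26; remainder = value at the root: 3*(-26)^3 - 6*(-26)^2 - 5*(-26)^1 - 6 = (-52728) + (-4056) + (130) + (-6) = -56660; answer -56660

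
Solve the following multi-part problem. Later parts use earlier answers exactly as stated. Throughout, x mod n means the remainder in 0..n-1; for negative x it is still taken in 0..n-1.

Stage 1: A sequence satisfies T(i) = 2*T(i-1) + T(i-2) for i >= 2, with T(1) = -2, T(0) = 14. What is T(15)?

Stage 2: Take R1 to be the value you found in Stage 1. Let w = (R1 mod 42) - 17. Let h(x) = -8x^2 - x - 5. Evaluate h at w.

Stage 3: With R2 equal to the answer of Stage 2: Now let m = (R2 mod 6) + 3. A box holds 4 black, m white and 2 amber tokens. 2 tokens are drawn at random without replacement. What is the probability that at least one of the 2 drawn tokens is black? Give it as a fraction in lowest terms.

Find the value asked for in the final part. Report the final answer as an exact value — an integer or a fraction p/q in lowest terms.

7/13

Stage 1: T(2) = 2*(-2) + 1*(14) = 10; iterating: T(2)=10, T(3)=18, T(4)=46, T(5)=110, T(6)=266, T(7)=642, T(8)=1550, T(9)=3742, T(10)=9034, T(11)=21810, T(12)=52654, T(13)=127118, T(14)=306890, T(15)=740898; answer 740898
Stage 2: R1 = 740898; w = 1; -8*(1)^2 - 1*(1)^1 - 5 = (-8) + (-1) + (-5) = -14; answer -14
Stage 3: R2 = -14; m = 7; total draws C(13,2) = 78; complement C(9,2) = 36; favorable 78 - 36 = 42; P = 7/13; answer 7/13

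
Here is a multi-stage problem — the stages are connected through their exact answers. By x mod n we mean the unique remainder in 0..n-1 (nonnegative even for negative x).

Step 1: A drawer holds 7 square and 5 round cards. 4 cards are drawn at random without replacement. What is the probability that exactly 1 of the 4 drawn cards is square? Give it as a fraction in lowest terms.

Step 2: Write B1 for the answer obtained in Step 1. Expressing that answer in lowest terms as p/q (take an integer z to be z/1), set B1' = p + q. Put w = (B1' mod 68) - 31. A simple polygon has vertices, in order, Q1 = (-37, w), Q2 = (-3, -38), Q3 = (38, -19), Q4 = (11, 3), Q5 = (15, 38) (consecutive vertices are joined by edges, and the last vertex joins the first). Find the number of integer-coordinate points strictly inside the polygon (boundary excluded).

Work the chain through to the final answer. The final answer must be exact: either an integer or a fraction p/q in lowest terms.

Step 1: total draws C(12,4) = 495; favorable C(7,1)*C(5,3) = 70; P = 14/99; answer 14/99
Step 2: B1 = 14/99; threaded value p + q = 113; w = 14; cross terms: (-37*-38 - -3*14)=1448, (-3*-19 - 38*-38)=1501, (38*3 - 11*-19)=323, (11*38 - 15*3)=373, (15*14 - -37*38)=1616; twice the area = |5261| = 5261; area = 5261/2; boundary points = 2 + 1 + 1 + 1 + 4 = 9; strictly interior points = area - boundary/2 + 1 = 2627; answer 2627

2627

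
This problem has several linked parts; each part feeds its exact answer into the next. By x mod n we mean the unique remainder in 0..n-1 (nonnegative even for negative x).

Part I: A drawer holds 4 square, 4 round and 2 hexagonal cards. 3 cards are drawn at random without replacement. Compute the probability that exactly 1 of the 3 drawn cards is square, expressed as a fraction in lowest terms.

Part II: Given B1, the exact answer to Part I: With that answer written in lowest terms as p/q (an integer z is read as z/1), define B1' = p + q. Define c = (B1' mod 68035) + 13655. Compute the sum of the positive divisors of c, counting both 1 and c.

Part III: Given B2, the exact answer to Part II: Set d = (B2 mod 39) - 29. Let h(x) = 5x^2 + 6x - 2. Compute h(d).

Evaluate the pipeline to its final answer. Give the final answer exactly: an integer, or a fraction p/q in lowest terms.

Part I: total draws C(10,3) = 120; favorable C(4,1)*C(6,2) = 60; P = 1/2; answer 1/2
Part II: B1 = 1/2; threaded value p + q = 3; c = 13658; 13658 = 2 * 6829; sigma = (1 + 2) * (1 + 6829) = 3 * 6830 = 20490; answer 20490
Part III: B2 = 20490; d = -14; 5*(-14)^2 + 6*(-14)^1 - 2 = (980) + (-84) + (-2) = 894; answer 894

894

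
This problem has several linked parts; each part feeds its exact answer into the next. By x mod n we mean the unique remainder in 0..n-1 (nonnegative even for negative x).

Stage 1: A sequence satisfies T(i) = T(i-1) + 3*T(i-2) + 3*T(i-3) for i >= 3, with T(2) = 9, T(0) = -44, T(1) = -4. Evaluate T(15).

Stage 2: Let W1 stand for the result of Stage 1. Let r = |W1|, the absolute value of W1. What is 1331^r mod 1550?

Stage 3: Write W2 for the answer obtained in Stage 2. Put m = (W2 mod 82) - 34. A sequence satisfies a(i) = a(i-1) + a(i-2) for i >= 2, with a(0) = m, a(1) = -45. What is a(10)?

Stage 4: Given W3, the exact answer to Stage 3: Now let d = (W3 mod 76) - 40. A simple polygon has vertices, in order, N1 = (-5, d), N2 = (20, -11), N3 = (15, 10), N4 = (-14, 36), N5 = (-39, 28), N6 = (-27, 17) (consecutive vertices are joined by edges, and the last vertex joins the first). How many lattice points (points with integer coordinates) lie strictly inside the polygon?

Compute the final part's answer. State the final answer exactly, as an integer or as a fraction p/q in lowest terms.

2012

Stage 1: T(3) = 1*(9) + 3*(-4) + 3*(-44) = -135; iterating: T(3)=-135, T(4)=-120, T(5)=-498, T(6)=-1263, T(7)=-3117, T(8)=-8400, T(9)=-21540, T(10)=-56091, T(11)=-145911, T(12)=-378804, T(13)=-984810, T(14)=-2558955, T(15)=-6649797; answer -6649797
Stage 2: W1 = -6649797; r = 6649797; squarings mod 1550: 1331^1=1331, 1331^2=1461, 1331^4=171, 1331^8=1341, 1331^16=281, 1331^32=1461, 1331^64=171, 1331^128=1341, 1331^256=281, 1331^512=1461, 1331^1024=171, 1331^2048=1341, 1331^4096=281, 1331^8192=1461, 1331^16384=171, 1331^32768=1341, 1331^65536=281, 1331^131072=1461, 1331^262144=171, 1331^524288=1341, 1331^1048576=281, 1331^2097152=1461, 1331^4194304=171; 1331^6649797 = 1331^1 * 1331^4 * 1331^64 * 1331^128 * 1331^256 * 1331^512 * 1331^1024 * 1331^4096 * 1331^8192 * 1331^16384 * 1331^65536 * 1331^262144 * 1331^2097152 * 1331^4194304 = 461 (mod 1550); answer 461
Stage 3: W2 = 461; m = 17; a(2) = 1*(-45) + 1*(17) = -28; iterating: a(2)=-28, a(3)=-73, a(4)=-101, a(5)=-174, a(6)=-275, a(7)=-449, a(8)=-724, a(9)=-1173, a(10)=-1897; answer -1897
Stage 4: W3 = -1897; d = -37; cross terms: (-5*-11 - 20*-37)=795, (20*10 - 15*-11)=365, (15*36 - -14*10)=680, (-14*28 - -39*36)=1012, (-39*17 - -27*28)=93, (-27*-37 - -5*17)=1084; twice the area = |4029| = 4029; area = 4029/2; boundary points = 1 + 1 + 1 + 1 + 1 + 2 = 7; strictly interior points = area - boundary/2 + 1 = 2012; answer 2012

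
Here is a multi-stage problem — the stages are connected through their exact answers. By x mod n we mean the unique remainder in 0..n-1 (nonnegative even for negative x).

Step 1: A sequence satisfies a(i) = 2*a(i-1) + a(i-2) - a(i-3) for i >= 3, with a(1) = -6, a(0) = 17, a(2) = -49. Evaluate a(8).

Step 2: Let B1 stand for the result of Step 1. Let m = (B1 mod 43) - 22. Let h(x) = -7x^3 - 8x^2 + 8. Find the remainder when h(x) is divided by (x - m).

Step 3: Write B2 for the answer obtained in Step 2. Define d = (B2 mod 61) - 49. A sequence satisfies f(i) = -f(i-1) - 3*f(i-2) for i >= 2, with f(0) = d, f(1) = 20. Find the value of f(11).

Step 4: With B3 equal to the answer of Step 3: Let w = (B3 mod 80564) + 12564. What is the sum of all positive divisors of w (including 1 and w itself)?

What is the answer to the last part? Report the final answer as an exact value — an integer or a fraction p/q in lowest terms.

Step 1: a(3) = 2*(-49) + 1*(-6) - 1*(17) = -121; iterating: a(3)=-121, a(4)=-285, a(5)=-642, a(6)=-1448, a(7)=-3253, a(8)=-7312; answer -7312
Step 2: B1 = -7312; m = 19; remainder = value at the root: -7*(19)^3 - 8*(19)^2 + 8 = (-48013) + (-2888) + (8) = -50893; answer -50893
Step 3: B2 = -50893; d = -7; f(2) = -1*(20) - 3*(-7) = 1; iterating: f(2)=1, f(3)=-61, f(4)=58, f(5)=125, f(6)=-299, f(7)=-76, f(8)=973, f(9)=-745, f(10)=-2174, f(11)=4409; answer 4409
Step 4: B3 = 4409; w = 16973; 16973 = 11 * 1543; sigma = (1 + 11) * (1 + 1543) = 12 * 1544 = 18528; answer 18528

18528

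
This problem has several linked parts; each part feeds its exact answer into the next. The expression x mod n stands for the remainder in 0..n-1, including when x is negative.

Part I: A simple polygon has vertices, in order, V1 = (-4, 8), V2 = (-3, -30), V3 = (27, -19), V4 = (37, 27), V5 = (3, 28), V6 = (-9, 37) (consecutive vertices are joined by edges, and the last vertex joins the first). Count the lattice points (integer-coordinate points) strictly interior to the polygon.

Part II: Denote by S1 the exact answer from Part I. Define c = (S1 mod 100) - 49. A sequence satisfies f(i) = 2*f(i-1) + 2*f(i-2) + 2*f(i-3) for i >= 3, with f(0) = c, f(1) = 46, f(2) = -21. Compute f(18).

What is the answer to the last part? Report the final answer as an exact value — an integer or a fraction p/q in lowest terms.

Part I: cross terms: (-4*-30 - -3*8)=144, (-3*-19 - 27*-30)=867, (27*27 - 37*-19)=1432, (37*28 - 3*27)=955, (3*37 - -9*28)=363, (-9*8 - -4*37)=76; twice the area = |3837| = 3837; area = 3837/2; boundary points = 1 + 1 + 2 + 1 + 3 + 1 = 9; strictly interior points = area - boundary/2 + 1 = 1915; answer 1915
Part II: S1 = 1915; c = -34; f(3) = 2*(-21) + 2*(46) + 2*(-34) = -18; iterating: f(3)=-18, f(4)=14, f(5)=-50, f(6)=-108, f(7)=-288, f(8)=-892, f(9)=-2576, f(10)=-7512, f(11)=-21960, f(12)=-64096, f(13)=-187136, f(14)=-546384, f(15)=-1595232, f(16)=-4657504, f(17)=-13598240, f(18)=-39701952; answer -39701952

-39701952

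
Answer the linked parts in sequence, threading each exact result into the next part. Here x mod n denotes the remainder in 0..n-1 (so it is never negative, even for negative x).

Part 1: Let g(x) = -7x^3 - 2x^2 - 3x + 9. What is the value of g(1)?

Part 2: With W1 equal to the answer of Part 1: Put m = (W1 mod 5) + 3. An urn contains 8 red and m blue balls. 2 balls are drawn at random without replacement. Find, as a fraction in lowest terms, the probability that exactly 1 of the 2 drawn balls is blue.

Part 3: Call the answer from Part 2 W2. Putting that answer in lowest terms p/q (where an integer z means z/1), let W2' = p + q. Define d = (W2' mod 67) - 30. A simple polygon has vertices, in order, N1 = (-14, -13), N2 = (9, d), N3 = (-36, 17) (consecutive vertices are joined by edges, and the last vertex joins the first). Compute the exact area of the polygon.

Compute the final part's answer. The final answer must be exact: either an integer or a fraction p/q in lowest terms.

Part 1: -7*(1)^3 - 2*(1)^2 - 3*(1)^1 + 9 = (-7) + (-2) + (-3) + (9) = -3; answer -3
Part 2: W1 = -3; m = 5; total draws C(13,2) = 78; favorable C(5,1)*C(8,1) = 40; P = 20/39; answer 20/39
Part 3: W2 = 20/39; threaded value p + q = 59; d = 29; cross terms: (-14*29 - 9*-13)=-289, (9*17 - -36*29)=1197, (-36*-13 - -14*17)=706; twice the area = |1614| = 1614; area = 807; answer 807

807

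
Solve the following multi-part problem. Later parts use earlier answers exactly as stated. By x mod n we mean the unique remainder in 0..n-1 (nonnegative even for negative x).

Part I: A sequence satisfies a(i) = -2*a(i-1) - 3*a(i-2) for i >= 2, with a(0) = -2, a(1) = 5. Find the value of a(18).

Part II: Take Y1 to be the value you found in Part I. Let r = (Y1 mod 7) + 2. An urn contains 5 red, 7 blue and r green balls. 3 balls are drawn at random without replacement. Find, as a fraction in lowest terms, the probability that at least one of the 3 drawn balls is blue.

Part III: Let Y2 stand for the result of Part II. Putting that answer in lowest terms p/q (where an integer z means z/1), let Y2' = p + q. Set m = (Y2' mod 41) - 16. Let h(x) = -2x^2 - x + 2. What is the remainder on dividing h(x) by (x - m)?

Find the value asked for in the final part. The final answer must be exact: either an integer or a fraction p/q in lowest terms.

-13

Part I: a(2) = -2*(5) - 3*(-2) = -4; iterating: a(2)=-4, a(3)=-7, a(4)=26, a(5)=-31, a(6)=-16, a(7)=125, a(8)=-202, a(9)=29, a(10)=548, a(11)=-1183, a(12)=722, a(13)=2105, a(14)=-6376, a(15)=6437, a(16)=6254, a(17)=-31819, a(18)=44876; answer 44876
Part II: Y1 = 44876; r = 8; total draws C(20,3) = 1140; complement C(13,3) = 286; favorable 1140 - 286 = 854; P = 427/570; answer 427/570
Part III: Y2 = 427/570; threaded value p + q = 997; m = -3; remainder = value at the root: -2*(-3)^2 - 1*(-3)^1 + 2 = (-18) + (3) + (2) = -13; answer -13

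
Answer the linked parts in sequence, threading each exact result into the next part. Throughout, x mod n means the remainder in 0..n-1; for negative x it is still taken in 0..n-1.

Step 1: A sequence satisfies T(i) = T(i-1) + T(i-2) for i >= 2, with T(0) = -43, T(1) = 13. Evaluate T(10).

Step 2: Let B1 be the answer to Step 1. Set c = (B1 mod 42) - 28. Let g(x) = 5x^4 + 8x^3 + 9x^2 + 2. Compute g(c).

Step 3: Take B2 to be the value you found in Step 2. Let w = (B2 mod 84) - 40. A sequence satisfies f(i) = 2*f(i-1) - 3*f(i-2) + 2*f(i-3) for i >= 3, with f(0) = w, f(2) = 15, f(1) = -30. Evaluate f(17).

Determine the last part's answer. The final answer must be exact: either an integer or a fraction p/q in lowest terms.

Step 1: T(2) = 1*(13) + 1*(-43) = -30; iterating: T(2)=-30, T(3)=-17, T(4)=-47, T(5)=-64, T(6)=-111, T(7)=-175, T(8)=-286, T(9)=-461, T(10)=-747; answer -747
Step 2: B1 = -747; c = -19; 5*(-19)^4 + 8*(-19)^3 + 9*(-19)^2 + 2 = (651605) + (-54872) + (3249) + (2) = 599984; answer 599984
Step 3: B2 = 599984; w = 16; f(3) = 2*(15) - 3*(-30) + 2*(16) = 152; iterating: f(3)=152, f(4)=199, f(5)=-28, f(6)=-349, f(7)=-216, f(8)=559, f(9)=1068, f(10)=27, f(11)=-2032, f(12)=-2009, f(13)=2132, f(14)=6227, f(15)=2040, f(16)=-10337, f(17)=-14340; answer -14340

-14340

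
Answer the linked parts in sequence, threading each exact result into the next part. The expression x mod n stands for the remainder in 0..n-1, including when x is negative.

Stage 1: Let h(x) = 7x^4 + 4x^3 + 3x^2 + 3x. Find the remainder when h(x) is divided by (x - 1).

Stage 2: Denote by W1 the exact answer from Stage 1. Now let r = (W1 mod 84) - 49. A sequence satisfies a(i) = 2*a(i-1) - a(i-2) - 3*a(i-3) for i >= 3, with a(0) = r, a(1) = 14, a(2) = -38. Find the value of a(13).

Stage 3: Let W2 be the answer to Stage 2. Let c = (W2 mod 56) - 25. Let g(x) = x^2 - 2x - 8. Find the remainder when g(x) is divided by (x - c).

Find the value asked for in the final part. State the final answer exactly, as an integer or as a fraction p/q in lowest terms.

Stage 1: remainder = value at the root: 7*(1)^4 + 4*(1)^3 + 3*(1)^2 + 3*(1)^1 = (7) + (4) + (3) + (3) = 17; answer 17
Stage 2: W1 = 17; r = -32; a(3) = 2*(-38) - 1*(14) - 3*(-32) = 6; iterating: a(3)=6, a(4)=8, a(5)=124, a(6)=222, a(7)=296, a(8)=-2, a(9)=-966, a(10)=-2818, a(11)=-4664, a(12)=-3612, a(13)=5894; answer 5894
Stage 3: W2 = 5894; c = -11; remainder = value at the root: 1*(-11)^2 - 2*(-11)^1 - 8 = (121) + (22) + (-8) = 135; answer 135

135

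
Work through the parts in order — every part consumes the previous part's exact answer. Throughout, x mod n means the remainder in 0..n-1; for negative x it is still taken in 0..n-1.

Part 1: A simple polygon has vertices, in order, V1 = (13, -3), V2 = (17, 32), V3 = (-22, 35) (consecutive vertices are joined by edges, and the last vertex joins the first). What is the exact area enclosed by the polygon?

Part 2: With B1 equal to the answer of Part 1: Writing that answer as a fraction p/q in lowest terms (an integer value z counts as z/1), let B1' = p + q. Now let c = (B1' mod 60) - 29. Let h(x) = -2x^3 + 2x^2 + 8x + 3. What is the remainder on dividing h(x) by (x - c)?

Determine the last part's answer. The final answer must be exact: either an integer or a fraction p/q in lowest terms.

Part 1: cross terms: (13*32 - 17*-3)=467, (17*35 - -22*32)=1299, (-22*-3 - 13*35)=-389; twice the area = |1377| = 1377; area = 1377/2; answer 1377/2
Part 2: B1 = 1377/2; threaded value p + q = 1379; c = 30; remainder = value at the root: -2*(30)^3 + 2*(30)^2 + 8*(30)^1 + 3 = (-54000) + (1800) + (240) + (3) = -51957; answer -51957

-51957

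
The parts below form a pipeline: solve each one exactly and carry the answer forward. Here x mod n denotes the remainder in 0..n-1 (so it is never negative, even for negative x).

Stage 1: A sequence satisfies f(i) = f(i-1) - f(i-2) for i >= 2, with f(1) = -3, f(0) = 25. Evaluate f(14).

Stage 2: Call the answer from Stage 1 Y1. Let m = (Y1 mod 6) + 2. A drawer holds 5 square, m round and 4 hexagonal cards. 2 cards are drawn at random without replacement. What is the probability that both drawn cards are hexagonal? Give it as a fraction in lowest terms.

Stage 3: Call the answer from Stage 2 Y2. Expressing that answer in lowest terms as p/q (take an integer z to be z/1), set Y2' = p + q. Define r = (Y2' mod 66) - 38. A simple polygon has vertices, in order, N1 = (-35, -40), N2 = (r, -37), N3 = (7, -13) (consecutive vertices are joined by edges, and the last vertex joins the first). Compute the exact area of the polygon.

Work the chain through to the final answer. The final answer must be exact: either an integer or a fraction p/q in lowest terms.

171/2

Stage 1: f(2) = 1*(-3) - 1*(25) = -28; iterating: f(2)=-28, f(3)=-25, f(4)=3, f(5)=28, f(6)=25, f(7)=-3, f(8)=-28, f(9)=-25, f(10)=3, f(11)=28, f(12)=25, f(13)=-3, f(14)=-28; answer -28
Stage 2: Y1 = -28; m = 4; total draws C(13,2) = 78; favorable C(4,2) = 6; P = 1/13; answer 1/13
Stage 3: Y2 = 1/13; threaded value p + q = 14; r = -24; cross terms: (-35*-37 - -24*-40)=335, (-24*-13 - 7*-37)=571, (7*-40 - -35*-13)=-735; twice the area = |171| = 171; area = 171/2; answer 171/2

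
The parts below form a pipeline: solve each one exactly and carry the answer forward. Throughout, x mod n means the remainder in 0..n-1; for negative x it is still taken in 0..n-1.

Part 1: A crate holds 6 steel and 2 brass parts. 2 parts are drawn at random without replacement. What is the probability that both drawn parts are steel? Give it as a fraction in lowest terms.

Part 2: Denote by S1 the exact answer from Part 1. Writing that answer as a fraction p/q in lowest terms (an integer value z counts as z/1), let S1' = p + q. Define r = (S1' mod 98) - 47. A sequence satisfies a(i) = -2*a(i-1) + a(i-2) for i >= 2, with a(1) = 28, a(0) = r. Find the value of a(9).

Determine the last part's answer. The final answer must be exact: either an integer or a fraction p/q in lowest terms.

Part 1: total draws C(8,2) = 28; favorable C(6,2) = 15; P = 15/28; answer 15/28
Part 2: S1 = 15/28; threaded value p + q = 43; r = -4; a(2) = -2*(28) + 1*(-4) = -60; iterating: a(2)=-60, a(3)=148, a(4)=-356, a(5)=860, a(6)=-2076, a(7)=5012, a(8)=-12100, a(9)=29212; answer 29212

29212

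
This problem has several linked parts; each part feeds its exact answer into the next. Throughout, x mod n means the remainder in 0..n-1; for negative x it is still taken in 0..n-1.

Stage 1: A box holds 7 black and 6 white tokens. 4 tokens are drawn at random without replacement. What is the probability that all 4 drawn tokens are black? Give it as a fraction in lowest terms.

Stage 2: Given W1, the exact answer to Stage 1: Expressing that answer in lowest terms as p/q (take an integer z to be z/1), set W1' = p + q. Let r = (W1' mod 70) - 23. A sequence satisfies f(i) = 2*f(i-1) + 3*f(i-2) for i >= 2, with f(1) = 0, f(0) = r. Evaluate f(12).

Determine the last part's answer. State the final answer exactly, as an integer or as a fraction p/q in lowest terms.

Stage 1: total draws C(13,4) = 715; favorable C(7,4) = 35; P = 7/143; answer 7/143
Stage 2: W1 = 7/143; threaded value p + q = 150; r = -13; f(2) = 2*(0) + 3*(-13) = -39; iterating: f(2)=-39, f(3)=-78, f(4)=-273, f(5)=-780, f(6)=-2379, f(7)=-7098, f(8)=-21333, f(9)=-63960, f(10)=-191919, f(11)=-575718, f(12)=-1727193; answer -1727193

-1727193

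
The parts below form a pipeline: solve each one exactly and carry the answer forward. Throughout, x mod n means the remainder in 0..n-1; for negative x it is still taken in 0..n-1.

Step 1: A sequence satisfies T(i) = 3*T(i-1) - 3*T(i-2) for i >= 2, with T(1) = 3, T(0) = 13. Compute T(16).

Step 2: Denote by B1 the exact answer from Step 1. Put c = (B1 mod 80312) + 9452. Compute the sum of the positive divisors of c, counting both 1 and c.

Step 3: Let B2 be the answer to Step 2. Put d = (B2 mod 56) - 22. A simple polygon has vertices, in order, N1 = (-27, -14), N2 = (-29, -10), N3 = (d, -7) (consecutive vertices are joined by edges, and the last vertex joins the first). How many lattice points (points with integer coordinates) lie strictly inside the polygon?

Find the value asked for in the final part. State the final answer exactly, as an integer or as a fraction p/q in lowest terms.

16

Step 1: T(2) = 3*(3) - 3*(13) = -30; iterating: T(2)=-30, T(3)=-99, T(4)=-207, T(5)=-324, T(6)=-351, T(7)=-81, T(8)=810, T(9)=2673, T(10)=5589, T(11)=8748, T(12)=9477, T(13)=2187, T(14)=-21870, T(15)=-72171, T(16)=-150903; answer -150903
Step 2: B1 = -150903; c = 19173; 19173 = 3 * 7 * 11 * 83; sigma = (1 + 3) * (1 + 7) * (1 + 11) * (1 + 83) = 4 * 8 * 12 * 84 = 32256; answer 32256
Step 3: B2 = 32256; d = -22; cross terms: (-27*-10 - -29*-14)=-136, (-29*-7 - -22*-10)=-17, (-22*-14 - -27*-7)=119; twice the area = |-34| = 34; area = 17; boundary points = 2 + 1 + 1 = 4; strictly interior points = area - boundary/2 + 1 = 16; answer 16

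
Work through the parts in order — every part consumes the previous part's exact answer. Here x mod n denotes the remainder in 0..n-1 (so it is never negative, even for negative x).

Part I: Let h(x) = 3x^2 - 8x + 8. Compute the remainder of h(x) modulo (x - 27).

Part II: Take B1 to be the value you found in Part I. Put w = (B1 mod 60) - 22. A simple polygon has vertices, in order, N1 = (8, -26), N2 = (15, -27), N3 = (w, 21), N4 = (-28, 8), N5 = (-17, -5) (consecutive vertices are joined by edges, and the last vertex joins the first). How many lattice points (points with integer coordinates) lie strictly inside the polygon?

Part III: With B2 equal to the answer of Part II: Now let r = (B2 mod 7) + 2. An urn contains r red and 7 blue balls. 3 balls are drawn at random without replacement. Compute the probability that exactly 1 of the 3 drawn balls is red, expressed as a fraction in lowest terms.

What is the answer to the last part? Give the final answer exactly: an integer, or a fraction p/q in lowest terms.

21/44

Part I: remainder = value at the root: 3*(27)^2 - 8*(27)^1 + 8 = (2187) + (-216) + (8) = 1979; answer 1979
Part II: B1 = 1979; w = 37; cross terms: (8*-27 - 15*-26)=174, (15*21 - 37*-27)=1314, (37*8 - -28*21)=884, (-28*-5 - -17*8)=276, (-17*-26 - 8*-5)=482; twice the area = |3130| = 3130; area = 1565; boundary points = 1 + 2 + 13 + 1 + 1 = 18; strictly interior points = area - boundary/2 + 1 = 1557; answer 1557
Part III: B2 = 1557; r = 5; total draws C(12,3) = 220; favorable C(5,1)*C(7,2) = 105; P = 21/44; answer 21/44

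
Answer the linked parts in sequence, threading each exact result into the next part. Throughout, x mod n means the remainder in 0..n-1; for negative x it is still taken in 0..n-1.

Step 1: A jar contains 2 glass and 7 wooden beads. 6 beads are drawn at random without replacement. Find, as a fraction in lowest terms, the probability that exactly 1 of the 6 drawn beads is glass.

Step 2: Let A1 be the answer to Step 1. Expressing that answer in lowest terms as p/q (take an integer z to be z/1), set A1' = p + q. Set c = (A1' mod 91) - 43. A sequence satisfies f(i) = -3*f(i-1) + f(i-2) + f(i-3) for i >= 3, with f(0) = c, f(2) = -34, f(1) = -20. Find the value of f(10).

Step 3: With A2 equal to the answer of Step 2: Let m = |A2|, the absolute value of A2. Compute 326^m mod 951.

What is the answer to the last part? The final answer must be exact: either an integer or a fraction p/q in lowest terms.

547

Step 1: total draws C(9,6) = 84; favorable C(2,1)*C(7,5) = 42; P = 1/2; answer 1/2
Step 2: A1 = 1/2; threaded value p + q = 3; c = -40; f(3) = -3*(-34) + 1*(-20) + 1*(-40) = 42; iterating: f(3)=42, f(4)=-180, f(5)=548, f(6)=-1782, f(7)=5714, f(8)=-18376, f(9)=59060, f(10)=-189842; answer -189842
Step 3: A2 = -189842; m = 189842; squarings mod 951: 326^1=326, 326^2=715, 326^4=538, 326^8=340, 326^16=529, 326^32=247, 326^64=145, 326^128=103, 326^256=148, 326^512=31, 326^1024=10, 326^2048=100, 326^4096=490, 326^8192=448, 326^16384=43, 326^32768=898, 326^65536=907, 326^131072=34; 326^189842 = 326^2 * 326^16 * 326^128 * 326^256 * 326^1024 * 326^8192 * 326^16384 * 326^32768 * 326^131072 = 547 (mod 951); answer 547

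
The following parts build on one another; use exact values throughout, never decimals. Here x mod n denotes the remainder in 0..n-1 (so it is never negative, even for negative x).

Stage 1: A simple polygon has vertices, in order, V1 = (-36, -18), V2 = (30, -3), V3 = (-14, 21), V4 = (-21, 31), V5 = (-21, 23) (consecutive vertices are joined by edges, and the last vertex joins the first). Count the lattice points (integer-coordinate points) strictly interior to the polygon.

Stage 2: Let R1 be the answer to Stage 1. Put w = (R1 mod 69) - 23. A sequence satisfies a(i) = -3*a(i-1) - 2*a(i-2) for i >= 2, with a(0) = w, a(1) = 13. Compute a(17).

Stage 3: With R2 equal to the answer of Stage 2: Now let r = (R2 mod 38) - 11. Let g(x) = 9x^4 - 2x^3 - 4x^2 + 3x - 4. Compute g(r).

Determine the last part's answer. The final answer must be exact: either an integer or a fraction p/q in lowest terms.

Stage 1: cross terms: (-36*-3 - 30*-18)=648, (30*21 - -14*-3)=588, (-14*31 - -21*21)=7, (-21*23 - -21*31)=168, (-21*-18 - -36*23)=1206; twice the area = |2617| = 2617; area = 2617/2; boundary points = 3 + 4 + 1 + 8 + 1 = 17; strictly interior points = area - boundary/2 + 1 = 1301; answer 1301
Stage 2: R1 = 1301; w = 36; a(2) = -3*(13) - 2*(36) = -111; iterating: a(2)=-111, a(3)=307, a(4)=-699, a(5)=1483, a(6)=-3051, a(7)=6187, a(8)=-12459, a(9)=25003, a(10)=-50091, a(11)=100267, a(12)=-200619, a(13)=401323, a(14)=-802731, a(15)=1605547, a(16)=-3211179, a(17)=6422443; answer 6422443
Stage 3: R2 = 6422443; r = 14; 9*(14)^4 - 2*(14)^3 - 4*(14)^2 + 3*(14)^1 - 4 = (345744) + (-5488) + (-784) + (42) + (-4) = 339510; answer 339510

339510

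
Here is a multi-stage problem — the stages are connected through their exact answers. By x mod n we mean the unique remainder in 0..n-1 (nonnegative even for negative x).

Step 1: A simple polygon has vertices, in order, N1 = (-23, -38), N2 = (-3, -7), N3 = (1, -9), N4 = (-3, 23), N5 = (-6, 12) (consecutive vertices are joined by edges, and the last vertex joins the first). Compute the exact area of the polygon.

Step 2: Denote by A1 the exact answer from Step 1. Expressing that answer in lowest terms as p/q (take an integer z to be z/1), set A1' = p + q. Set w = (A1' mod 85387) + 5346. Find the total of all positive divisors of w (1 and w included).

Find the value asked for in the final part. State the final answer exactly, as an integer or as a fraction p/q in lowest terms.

6232

Step 1: cross terms: (-23*-7 - -3*-38)=47, (-3*-9 - 1*-7)=34, (1*23 - -3*-9)=-4, (-3*12 - -6*23)=102, (-6*-38 - -23*12)=504; twice the area = |683| = 683; area = 683/2; answer 683/2
Step 2: A1 = 683/2; threaded value p + q = 685; w = 6031; 6031 = 37 * 163; sigma = (1 + 37) * (1 + 163) = 38 * 164 = 6232; answer 6232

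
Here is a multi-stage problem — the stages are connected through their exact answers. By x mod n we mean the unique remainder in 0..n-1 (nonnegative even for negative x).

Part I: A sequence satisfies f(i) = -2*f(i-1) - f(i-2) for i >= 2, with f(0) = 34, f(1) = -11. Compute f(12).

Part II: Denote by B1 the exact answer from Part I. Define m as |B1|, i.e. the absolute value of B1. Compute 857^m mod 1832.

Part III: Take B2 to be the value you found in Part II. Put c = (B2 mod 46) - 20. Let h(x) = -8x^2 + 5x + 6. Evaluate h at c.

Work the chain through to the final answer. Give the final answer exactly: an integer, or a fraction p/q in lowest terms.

Part I: f(2) = -2*(-11) - 1*(34) = -12; iterating: f(2)=-12, f(3)=35, f(4)=-58, f(5)=81, f(6)=-104, f(7)=127, f(8)=-150, f(9)=173, f(10)=-196, f(11)=219, f(12)=-242; answer -242
Part II: B1 = -242; m = 242; squarings mod 1832: 857^1=857, 857^2=1649, 857^4=513, 857^8=1193, 857^16=1617, 857^32=425, 857^64=1089, 857^128=617; 857^242 = 857^2 * 857^16 * 857^32 * 857^64 * 857^128 = 1673 (mod 1832); answer 1673
Part III: B2 = 1673; c = -3; -8*(-3)^2 + 5*(-3)^1 + 6 = (-72) + (-15) + (6) = -81; answer -81

-81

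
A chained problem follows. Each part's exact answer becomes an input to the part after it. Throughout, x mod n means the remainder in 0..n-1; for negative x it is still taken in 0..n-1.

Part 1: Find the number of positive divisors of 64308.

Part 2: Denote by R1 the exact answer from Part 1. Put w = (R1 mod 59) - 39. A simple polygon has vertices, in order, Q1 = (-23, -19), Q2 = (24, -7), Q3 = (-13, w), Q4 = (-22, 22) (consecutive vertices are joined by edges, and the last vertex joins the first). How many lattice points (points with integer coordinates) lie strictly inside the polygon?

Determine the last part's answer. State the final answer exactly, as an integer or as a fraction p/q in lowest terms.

236

Part 1: 64308 = 2^2 * 3 * 23 * 233; number of divisors = (2+1) * (1+1) * (1+1) * (1+1) = 24; answer 24
Part 2: R1 = 24; w = -15; cross terms: (-23*-7 - 24*-19)=617, (24*-15 - -13*-7)=-451, (-13*22 - -22*-15)=-616, (-22*-19 - -23*22)=924; twice the area = |474| = 474; area = 237; boundary points = 1 + 1 + 1 + 1 = 4; strictly interior points = area - boundary/2 + 1 = 236; answer 236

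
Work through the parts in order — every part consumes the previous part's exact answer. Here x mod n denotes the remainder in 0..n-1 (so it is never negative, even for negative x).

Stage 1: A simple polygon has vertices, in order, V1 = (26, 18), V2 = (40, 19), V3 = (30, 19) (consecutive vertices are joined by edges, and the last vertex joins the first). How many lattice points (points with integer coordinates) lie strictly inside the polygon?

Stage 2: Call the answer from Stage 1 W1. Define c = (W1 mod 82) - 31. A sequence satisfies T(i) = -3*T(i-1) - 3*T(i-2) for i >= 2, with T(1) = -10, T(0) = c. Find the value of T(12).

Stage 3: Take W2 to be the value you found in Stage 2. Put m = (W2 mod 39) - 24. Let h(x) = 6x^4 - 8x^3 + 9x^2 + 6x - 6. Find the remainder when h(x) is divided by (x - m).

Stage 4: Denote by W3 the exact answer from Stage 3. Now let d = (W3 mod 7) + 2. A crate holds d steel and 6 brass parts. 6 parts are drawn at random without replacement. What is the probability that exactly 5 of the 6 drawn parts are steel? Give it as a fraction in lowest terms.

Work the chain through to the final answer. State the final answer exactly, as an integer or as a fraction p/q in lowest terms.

1/77

Stage 1: cross terms: (26*19 - 40*18)=-226, (40*19 - 30*19)=190, (30*18 - 26*19)=46; twice the area = |10| = 10; area = 5; boundary points = 1 + 10 + 1 = 12; strictly interior points = area - boundary/2 + 1 = 0; answer 0
Stage 2: W1 = 0; c = -31; T(2) = -3*(-10) - 3*(-31) = 123; iterating: T(2)=123, T(3)=-339, T(4)=648, T(5)=-927, T(6)=837, T(7)=270, T(8)=-3321, T(9)=9153, T(10)=-17496, T(11)=25029, T(12)=-22599; answer -22599
Stage 3: W2 = -22599; m = -3; remainder = value at the root: 6*(-3)^4 - 8*(-3)^3 + 9*(-3)^2 + 6*(-3)^1 - 6 = (486) + (216) + (81) + (-18) + (-6) = 759; answer 759
Stage 4: W3 = 759; d = 5; total draws C(11,6) = 462; favorable C(5,5)*C(6,1) = 6; P = 1/77; answer 1/77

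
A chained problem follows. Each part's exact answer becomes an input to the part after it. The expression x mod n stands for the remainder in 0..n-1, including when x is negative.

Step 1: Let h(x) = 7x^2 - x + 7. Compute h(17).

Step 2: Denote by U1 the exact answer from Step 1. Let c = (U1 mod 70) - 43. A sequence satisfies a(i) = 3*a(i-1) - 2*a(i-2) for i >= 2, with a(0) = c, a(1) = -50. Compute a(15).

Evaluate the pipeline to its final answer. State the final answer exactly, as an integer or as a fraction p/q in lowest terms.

Step 1: 7*(17)^2 - 1*(17)^1 + 7 = (2023) + (-17) + (7) = 2013; answer 2013
Step 2: U1 = 2013; c = 10; a(2) = 3*(-50) - 2*(10) = -170; iterating: a(2)=-170, a(3)=-410, a(4)=-890, a(5)=-1850, a(6)=-3770, a(7)=-7610, a(8)=-15290, a(9)=-30650, a(10)=-61370, a(11)=-122810, a(12)=-245690, a(13)=-491450, a(14)=-982970, a(15)=-1966010; answer -1966010

-1966010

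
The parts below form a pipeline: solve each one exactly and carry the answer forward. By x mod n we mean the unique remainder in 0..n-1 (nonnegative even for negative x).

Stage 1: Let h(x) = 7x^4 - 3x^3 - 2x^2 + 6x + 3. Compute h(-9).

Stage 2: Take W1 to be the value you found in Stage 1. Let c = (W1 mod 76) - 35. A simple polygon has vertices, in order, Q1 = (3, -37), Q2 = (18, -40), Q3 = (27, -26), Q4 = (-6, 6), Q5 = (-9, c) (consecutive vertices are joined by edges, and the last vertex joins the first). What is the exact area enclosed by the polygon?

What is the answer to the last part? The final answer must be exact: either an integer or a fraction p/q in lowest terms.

Stage 1: 7*(-9)^4 - 3*(-9)^3 - 2*(-9)^2 + 6*(-9)^1 + 3 = (45927) + (2187) + (-162) + (-54) + (3) = 47901; answer 47901
Stage 2: W1 = 47901; c = -14; cross terms: (3*-40 - 18*-37)=546, (18*-26 - 27*-40)=612, (27*6 - -6*-26)=6, (-6*-14 - -9*6)=138, (-9*-37 - 3*-14)=375; twice the area = |1677| = 1677; area = 1677/2; answer 1677/2

1677/2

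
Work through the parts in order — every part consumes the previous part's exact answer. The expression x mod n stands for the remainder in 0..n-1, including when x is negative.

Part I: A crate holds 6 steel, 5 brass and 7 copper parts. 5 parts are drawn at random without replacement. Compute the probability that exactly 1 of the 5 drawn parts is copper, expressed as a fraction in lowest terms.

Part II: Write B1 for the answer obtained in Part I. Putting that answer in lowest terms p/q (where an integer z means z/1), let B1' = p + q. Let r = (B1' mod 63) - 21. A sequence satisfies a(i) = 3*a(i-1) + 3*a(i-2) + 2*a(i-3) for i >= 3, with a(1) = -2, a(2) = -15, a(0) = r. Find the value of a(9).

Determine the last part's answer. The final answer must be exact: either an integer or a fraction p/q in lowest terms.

Part I: total draws C(18,5) = 8568; favorable C(7,1)*C(11,4) = 2310; P = 55/204; answer 55/204
Part II: B1 = 55/204; threaded value p + q = 259; r = -14; a(3) = 3*(-15) + 3*(-2) + 2*(-14) = -79; iterating: a(3)=-79, a(4)=-286, a(5)=-1125, a(6)=-4391, a(7)=-17120, a(8)=-66783, a(9)=-260491; answer -260491

-260491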